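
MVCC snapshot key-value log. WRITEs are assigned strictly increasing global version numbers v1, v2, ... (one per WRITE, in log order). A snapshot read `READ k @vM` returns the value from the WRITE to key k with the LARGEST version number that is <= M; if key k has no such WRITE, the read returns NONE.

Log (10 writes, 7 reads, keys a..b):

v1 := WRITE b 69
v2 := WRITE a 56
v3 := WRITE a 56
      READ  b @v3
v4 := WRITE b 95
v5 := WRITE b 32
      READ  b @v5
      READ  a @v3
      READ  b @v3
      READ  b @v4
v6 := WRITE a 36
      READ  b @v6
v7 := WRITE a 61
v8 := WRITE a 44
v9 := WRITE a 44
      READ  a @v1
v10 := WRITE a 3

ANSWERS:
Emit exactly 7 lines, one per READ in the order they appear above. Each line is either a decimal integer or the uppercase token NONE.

v1: WRITE b=69  (b history now [(1, 69)])
v2: WRITE a=56  (a history now [(2, 56)])
v3: WRITE a=56  (a history now [(2, 56), (3, 56)])
READ b @v3: history=[(1, 69)] -> pick v1 -> 69
v4: WRITE b=95  (b history now [(1, 69), (4, 95)])
v5: WRITE b=32  (b history now [(1, 69), (4, 95), (5, 32)])
READ b @v5: history=[(1, 69), (4, 95), (5, 32)] -> pick v5 -> 32
READ a @v3: history=[(2, 56), (3, 56)] -> pick v3 -> 56
READ b @v3: history=[(1, 69), (4, 95), (5, 32)] -> pick v1 -> 69
READ b @v4: history=[(1, 69), (4, 95), (5, 32)] -> pick v4 -> 95
v6: WRITE a=36  (a history now [(2, 56), (3, 56), (6, 36)])
READ b @v6: history=[(1, 69), (4, 95), (5, 32)] -> pick v5 -> 32
v7: WRITE a=61  (a history now [(2, 56), (3, 56), (6, 36), (7, 61)])
v8: WRITE a=44  (a history now [(2, 56), (3, 56), (6, 36), (7, 61), (8, 44)])
v9: WRITE a=44  (a history now [(2, 56), (3, 56), (6, 36), (7, 61), (8, 44), (9, 44)])
READ a @v1: history=[(2, 56), (3, 56), (6, 36), (7, 61), (8, 44), (9, 44)] -> no version <= 1 -> NONE
v10: WRITE a=3  (a history now [(2, 56), (3, 56), (6, 36), (7, 61), (8, 44), (9, 44), (10, 3)])

Answer: 69
32
56
69
95
32
NONE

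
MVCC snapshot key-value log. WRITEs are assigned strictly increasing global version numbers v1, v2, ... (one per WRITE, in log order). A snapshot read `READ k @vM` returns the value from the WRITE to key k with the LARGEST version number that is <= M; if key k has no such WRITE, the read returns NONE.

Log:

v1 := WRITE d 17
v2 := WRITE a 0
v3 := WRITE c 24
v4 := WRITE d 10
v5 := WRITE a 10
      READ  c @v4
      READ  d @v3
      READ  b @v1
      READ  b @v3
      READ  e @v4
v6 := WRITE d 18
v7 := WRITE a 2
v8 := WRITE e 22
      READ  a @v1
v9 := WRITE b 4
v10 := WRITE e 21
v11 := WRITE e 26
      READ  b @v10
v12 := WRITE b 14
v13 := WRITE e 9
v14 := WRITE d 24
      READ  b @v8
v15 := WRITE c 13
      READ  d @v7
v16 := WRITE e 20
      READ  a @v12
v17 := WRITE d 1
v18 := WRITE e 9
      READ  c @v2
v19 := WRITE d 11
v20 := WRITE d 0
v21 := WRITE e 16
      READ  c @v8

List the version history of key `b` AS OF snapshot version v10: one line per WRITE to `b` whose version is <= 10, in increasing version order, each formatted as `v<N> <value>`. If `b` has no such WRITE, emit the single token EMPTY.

Scan writes for key=b with version <= 10:
  v1 WRITE d 17 -> skip
  v2 WRITE a 0 -> skip
  v3 WRITE c 24 -> skip
  v4 WRITE d 10 -> skip
  v5 WRITE a 10 -> skip
  v6 WRITE d 18 -> skip
  v7 WRITE a 2 -> skip
  v8 WRITE e 22 -> skip
  v9 WRITE b 4 -> keep
  v10 WRITE e 21 -> skip
  v11 WRITE e 26 -> skip
  v12 WRITE b 14 -> drop (> snap)
  v13 WRITE e 9 -> skip
  v14 WRITE d 24 -> skip
  v15 WRITE c 13 -> skip
  v16 WRITE e 20 -> skip
  v17 WRITE d 1 -> skip
  v18 WRITE e 9 -> skip
  v19 WRITE d 11 -> skip
  v20 WRITE d 0 -> skip
  v21 WRITE e 16 -> skip
Collected: [(9, 4)]

Answer: v9 4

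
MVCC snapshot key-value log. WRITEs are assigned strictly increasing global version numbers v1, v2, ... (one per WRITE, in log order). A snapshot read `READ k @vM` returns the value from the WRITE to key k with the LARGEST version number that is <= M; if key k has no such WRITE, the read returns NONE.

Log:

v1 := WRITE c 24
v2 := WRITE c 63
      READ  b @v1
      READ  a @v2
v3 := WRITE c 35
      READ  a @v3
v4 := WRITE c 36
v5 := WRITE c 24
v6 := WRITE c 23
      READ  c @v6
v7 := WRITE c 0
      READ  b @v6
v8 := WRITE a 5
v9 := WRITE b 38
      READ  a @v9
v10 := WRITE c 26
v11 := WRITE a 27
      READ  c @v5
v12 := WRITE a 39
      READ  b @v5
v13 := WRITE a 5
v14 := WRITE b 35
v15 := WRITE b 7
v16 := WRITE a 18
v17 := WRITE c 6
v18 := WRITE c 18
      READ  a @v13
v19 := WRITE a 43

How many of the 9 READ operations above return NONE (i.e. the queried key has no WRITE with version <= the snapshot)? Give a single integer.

v1: WRITE c=24  (c history now [(1, 24)])
v2: WRITE c=63  (c history now [(1, 24), (2, 63)])
READ b @v1: history=[] -> no version <= 1 -> NONE
READ a @v2: history=[] -> no version <= 2 -> NONE
v3: WRITE c=35  (c history now [(1, 24), (2, 63), (3, 35)])
READ a @v3: history=[] -> no version <= 3 -> NONE
v4: WRITE c=36  (c history now [(1, 24), (2, 63), (3, 35), (4, 36)])
v5: WRITE c=24  (c history now [(1, 24), (2, 63), (3, 35), (4, 36), (5, 24)])
v6: WRITE c=23  (c history now [(1, 24), (2, 63), (3, 35), (4, 36), (5, 24), (6, 23)])
READ c @v6: history=[(1, 24), (2, 63), (3, 35), (4, 36), (5, 24), (6, 23)] -> pick v6 -> 23
v7: WRITE c=0  (c history now [(1, 24), (2, 63), (3, 35), (4, 36), (5, 24), (6, 23), (7, 0)])
READ b @v6: history=[] -> no version <= 6 -> NONE
v8: WRITE a=5  (a history now [(8, 5)])
v9: WRITE b=38  (b history now [(9, 38)])
READ a @v9: history=[(8, 5)] -> pick v8 -> 5
v10: WRITE c=26  (c history now [(1, 24), (2, 63), (3, 35), (4, 36), (5, 24), (6, 23), (7, 0), (10, 26)])
v11: WRITE a=27  (a history now [(8, 5), (11, 27)])
READ c @v5: history=[(1, 24), (2, 63), (3, 35), (4, 36), (5, 24), (6, 23), (7, 0), (10, 26)] -> pick v5 -> 24
v12: WRITE a=39  (a history now [(8, 5), (11, 27), (12, 39)])
READ b @v5: history=[(9, 38)] -> no version <= 5 -> NONE
v13: WRITE a=5  (a history now [(8, 5), (11, 27), (12, 39), (13, 5)])
v14: WRITE b=35  (b history now [(9, 38), (14, 35)])
v15: WRITE b=7  (b history now [(9, 38), (14, 35), (15, 7)])
v16: WRITE a=18  (a history now [(8, 5), (11, 27), (12, 39), (13, 5), (16, 18)])
v17: WRITE c=6  (c history now [(1, 24), (2, 63), (3, 35), (4, 36), (5, 24), (6, 23), (7, 0), (10, 26), (17, 6)])
v18: WRITE c=18  (c history now [(1, 24), (2, 63), (3, 35), (4, 36), (5, 24), (6, 23), (7, 0), (10, 26), (17, 6), (18, 18)])
READ a @v13: history=[(8, 5), (11, 27), (12, 39), (13, 5), (16, 18)] -> pick v13 -> 5
v19: WRITE a=43  (a history now [(8, 5), (11, 27), (12, 39), (13, 5), (16, 18), (19, 43)])
Read results in order: ['NONE', 'NONE', 'NONE', '23', 'NONE', '5', '24', 'NONE', '5']
NONE count = 5

Answer: 5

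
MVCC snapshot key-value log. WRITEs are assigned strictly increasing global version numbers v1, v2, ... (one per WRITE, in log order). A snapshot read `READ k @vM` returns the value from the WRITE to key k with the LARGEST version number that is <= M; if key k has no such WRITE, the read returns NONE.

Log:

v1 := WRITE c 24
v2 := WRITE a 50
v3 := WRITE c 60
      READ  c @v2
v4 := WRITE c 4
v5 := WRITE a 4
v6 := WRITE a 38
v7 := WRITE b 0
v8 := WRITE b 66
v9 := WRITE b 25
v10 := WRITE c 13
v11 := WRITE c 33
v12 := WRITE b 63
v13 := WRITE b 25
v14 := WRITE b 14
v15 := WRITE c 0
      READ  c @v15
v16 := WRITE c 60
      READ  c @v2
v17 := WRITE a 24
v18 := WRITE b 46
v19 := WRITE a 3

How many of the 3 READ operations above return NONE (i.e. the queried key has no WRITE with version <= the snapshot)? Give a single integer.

v1: WRITE c=24  (c history now [(1, 24)])
v2: WRITE a=50  (a history now [(2, 50)])
v3: WRITE c=60  (c history now [(1, 24), (3, 60)])
READ c @v2: history=[(1, 24), (3, 60)] -> pick v1 -> 24
v4: WRITE c=4  (c history now [(1, 24), (3, 60), (4, 4)])
v5: WRITE a=4  (a history now [(2, 50), (5, 4)])
v6: WRITE a=38  (a history now [(2, 50), (5, 4), (6, 38)])
v7: WRITE b=0  (b history now [(7, 0)])
v8: WRITE b=66  (b history now [(7, 0), (8, 66)])
v9: WRITE b=25  (b history now [(7, 0), (8, 66), (9, 25)])
v10: WRITE c=13  (c history now [(1, 24), (3, 60), (4, 4), (10, 13)])
v11: WRITE c=33  (c history now [(1, 24), (3, 60), (4, 4), (10, 13), (11, 33)])
v12: WRITE b=63  (b history now [(7, 0), (8, 66), (9, 25), (12, 63)])
v13: WRITE b=25  (b history now [(7, 0), (8, 66), (9, 25), (12, 63), (13, 25)])
v14: WRITE b=14  (b history now [(7, 0), (8, 66), (9, 25), (12, 63), (13, 25), (14, 14)])
v15: WRITE c=0  (c history now [(1, 24), (3, 60), (4, 4), (10, 13), (11, 33), (15, 0)])
READ c @v15: history=[(1, 24), (3, 60), (4, 4), (10, 13), (11, 33), (15, 0)] -> pick v15 -> 0
v16: WRITE c=60  (c history now [(1, 24), (3, 60), (4, 4), (10, 13), (11, 33), (15, 0), (16, 60)])
READ c @v2: history=[(1, 24), (3, 60), (4, 4), (10, 13), (11, 33), (15, 0), (16, 60)] -> pick v1 -> 24
v17: WRITE a=24  (a history now [(2, 50), (5, 4), (6, 38), (17, 24)])
v18: WRITE b=46  (b history now [(7, 0), (8, 66), (9, 25), (12, 63), (13, 25), (14, 14), (18, 46)])
v19: WRITE a=3  (a history now [(2, 50), (5, 4), (6, 38), (17, 24), (19, 3)])
Read results in order: ['24', '0', '24']
NONE count = 0

Answer: 0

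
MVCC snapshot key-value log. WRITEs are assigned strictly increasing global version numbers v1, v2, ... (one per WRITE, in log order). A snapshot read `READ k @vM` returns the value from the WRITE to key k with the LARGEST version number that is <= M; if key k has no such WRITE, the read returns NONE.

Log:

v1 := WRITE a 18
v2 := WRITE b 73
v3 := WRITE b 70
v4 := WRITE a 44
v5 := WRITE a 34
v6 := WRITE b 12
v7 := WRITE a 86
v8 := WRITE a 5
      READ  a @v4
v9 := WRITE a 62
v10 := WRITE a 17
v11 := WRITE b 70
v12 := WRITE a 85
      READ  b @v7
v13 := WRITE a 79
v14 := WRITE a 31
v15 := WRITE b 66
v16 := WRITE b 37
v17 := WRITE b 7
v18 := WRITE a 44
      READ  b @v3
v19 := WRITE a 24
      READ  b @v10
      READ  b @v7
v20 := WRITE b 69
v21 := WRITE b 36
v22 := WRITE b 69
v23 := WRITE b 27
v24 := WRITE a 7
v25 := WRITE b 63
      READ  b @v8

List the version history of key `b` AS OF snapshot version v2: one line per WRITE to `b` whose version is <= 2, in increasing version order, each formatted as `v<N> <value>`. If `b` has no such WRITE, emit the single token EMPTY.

Scan writes for key=b with version <= 2:
  v1 WRITE a 18 -> skip
  v2 WRITE b 73 -> keep
  v3 WRITE b 70 -> drop (> snap)
  v4 WRITE a 44 -> skip
  v5 WRITE a 34 -> skip
  v6 WRITE b 12 -> drop (> snap)
  v7 WRITE a 86 -> skip
  v8 WRITE a 5 -> skip
  v9 WRITE a 62 -> skip
  v10 WRITE a 17 -> skip
  v11 WRITE b 70 -> drop (> snap)
  v12 WRITE a 85 -> skip
  v13 WRITE a 79 -> skip
  v14 WRITE a 31 -> skip
  v15 WRITE b 66 -> drop (> snap)
  v16 WRITE b 37 -> drop (> snap)
  v17 WRITE b 7 -> drop (> snap)
  v18 WRITE a 44 -> skip
  v19 WRITE a 24 -> skip
  v20 WRITE b 69 -> drop (> snap)
  v21 WRITE b 36 -> drop (> snap)
  v22 WRITE b 69 -> drop (> snap)
  v23 WRITE b 27 -> drop (> snap)
  v24 WRITE a 7 -> skip
  v25 WRITE b 63 -> drop (> snap)
Collected: [(2, 73)]

Answer: v2 73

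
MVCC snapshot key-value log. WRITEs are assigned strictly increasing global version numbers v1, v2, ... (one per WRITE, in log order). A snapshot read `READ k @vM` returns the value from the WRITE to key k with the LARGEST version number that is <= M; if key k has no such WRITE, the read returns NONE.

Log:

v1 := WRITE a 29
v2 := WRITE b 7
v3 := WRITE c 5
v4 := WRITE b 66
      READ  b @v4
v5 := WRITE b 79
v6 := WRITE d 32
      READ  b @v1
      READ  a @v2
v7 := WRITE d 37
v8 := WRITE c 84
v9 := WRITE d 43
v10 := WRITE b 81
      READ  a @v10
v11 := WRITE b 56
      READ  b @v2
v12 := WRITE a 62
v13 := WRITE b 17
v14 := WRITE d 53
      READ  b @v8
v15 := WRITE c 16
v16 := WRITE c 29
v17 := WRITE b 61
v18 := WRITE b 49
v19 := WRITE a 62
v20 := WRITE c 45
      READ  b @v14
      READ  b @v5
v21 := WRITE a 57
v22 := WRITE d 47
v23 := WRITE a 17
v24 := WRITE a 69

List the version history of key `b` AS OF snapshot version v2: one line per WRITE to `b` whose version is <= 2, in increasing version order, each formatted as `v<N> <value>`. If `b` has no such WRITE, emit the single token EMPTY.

Scan writes for key=b with version <= 2:
  v1 WRITE a 29 -> skip
  v2 WRITE b 7 -> keep
  v3 WRITE c 5 -> skip
  v4 WRITE b 66 -> drop (> snap)
  v5 WRITE b 79 -> drop (> snap)
  v6 WRITE d 32 -> skip
  v7 WRITE d 37 -> skip
  v8 WRITE c 84 -> skip
  v9 WRITE d 43 -> skip
  v10 WRITE b 81 -> drop (> snap)
  v11 WRITE b 56 -> drop (> snap)
  v12 WRITE a 62 -> skip
  v13 WRITE b 17 -> drop (> snap)
  v14 WRITE d 53 -> skip
  v15 WRITE c 16 -> skip
  v16 WRITE c 29 -> skip
  v17 WRITE b 61 -> drop (> snap)
  v18 WRITE b 49 -> drop (> snap)
  v19 WRITE a 62 -> skip
  v20 WRITE c 45 -> skip
  v21 WRITE a 57 -> skip
  v22 WRITE d 47 -> skip
  v23 WRITE a 17 -> skip
  v24 WRITE a 69 -> skip
Collected: [(2, 7)]

Answer: v2 7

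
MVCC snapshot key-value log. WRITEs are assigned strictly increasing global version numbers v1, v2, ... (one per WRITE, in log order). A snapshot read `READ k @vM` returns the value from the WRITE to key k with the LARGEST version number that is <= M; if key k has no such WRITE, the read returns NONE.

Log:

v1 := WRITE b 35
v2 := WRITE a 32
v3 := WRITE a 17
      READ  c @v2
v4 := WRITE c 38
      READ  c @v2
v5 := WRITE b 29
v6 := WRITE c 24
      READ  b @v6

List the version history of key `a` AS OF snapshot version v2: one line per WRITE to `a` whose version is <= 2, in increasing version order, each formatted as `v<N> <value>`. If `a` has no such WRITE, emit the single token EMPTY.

Scan writes for key=a with version <= 2:
  v1 WRITE b 35 -> skip
  v2 WRITE a 32 -> keep
  v3 WRITE a 17 -> drop (> snap)
  v4 WRITE c 38 -> skip
  v5 WRITE b 29 -> skip
  v6 WRITE c 24 -> skip
Collected: [(2, 32)]

Answer: v2 32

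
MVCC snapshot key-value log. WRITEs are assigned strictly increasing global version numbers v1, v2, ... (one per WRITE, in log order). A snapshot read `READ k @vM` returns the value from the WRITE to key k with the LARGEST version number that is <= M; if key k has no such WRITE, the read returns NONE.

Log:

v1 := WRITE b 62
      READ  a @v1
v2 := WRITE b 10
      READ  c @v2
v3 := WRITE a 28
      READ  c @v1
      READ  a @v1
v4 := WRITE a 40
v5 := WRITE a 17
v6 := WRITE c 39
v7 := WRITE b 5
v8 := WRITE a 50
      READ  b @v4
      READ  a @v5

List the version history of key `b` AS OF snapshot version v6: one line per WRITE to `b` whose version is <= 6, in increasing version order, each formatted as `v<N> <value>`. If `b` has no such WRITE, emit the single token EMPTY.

Scan writes for key=b with version <= 6:
  v1 WRITE b 62 -> keep
  v2 WRITE b 10 -> keep
  v3 WRITE a 28 -> skip
  v4 WRITE a 40 -> skip
  v5 WRITE a 17 -> skip
  v6 WRITE c 39 -> skip
  v7 WRITE b 5 -> drop (> snap)
  v8 WRITE a 50 -> skip
Collected: [(1, 62), (2, 10)]

Answer: v1 62
v2 10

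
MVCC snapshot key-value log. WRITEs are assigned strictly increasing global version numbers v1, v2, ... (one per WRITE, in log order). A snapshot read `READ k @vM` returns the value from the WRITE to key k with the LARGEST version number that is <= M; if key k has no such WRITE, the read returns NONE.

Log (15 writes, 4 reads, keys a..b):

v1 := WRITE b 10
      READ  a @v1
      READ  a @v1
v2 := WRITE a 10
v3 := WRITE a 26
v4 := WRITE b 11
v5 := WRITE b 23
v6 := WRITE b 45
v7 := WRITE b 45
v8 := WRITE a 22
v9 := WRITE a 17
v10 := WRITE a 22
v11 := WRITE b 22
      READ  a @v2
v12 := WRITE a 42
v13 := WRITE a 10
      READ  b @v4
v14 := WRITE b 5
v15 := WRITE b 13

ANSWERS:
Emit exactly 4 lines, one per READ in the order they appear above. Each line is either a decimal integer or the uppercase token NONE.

v1: WRITE b=10  (b history now [(1, 10)])
READ a @v1: history=[] -> no version <= 1 -> NONE
READ a @v1: history=[] -> no version <= 1 -> NONE
v2: WRITE a=10  (a history now [(2, 10)])
v3: WRITE a=26  (a history now [(2, 10), (3, 26)])
v4: WRITE b=11  (b history now [(1, 10), (4, 11)])
v5: WRITE b=23  (b history now [(1, 10), (4, 11), (5, 23)])
v6: WRITE b=45  (b history now [(1, 10), (4, 11), (5, 23), (6, 45)])
v7: WRITE b=45  (b history now [(1, 10), (4, 11), (5, 23), (6, 45), (7, 45)])
v8: WRITE a=22  (a history now [(2, 10), (3, 26), (8, 22)])
v9: WRITE a=17  (a history now [(2, 10), (3, 26), (8, 22), (9, 17)])
v10: WRITE a=22  (a history now [(2, 10), (3, 26), (8, 22), (9, 17), (10, 22)])
v11: WRITE b=22  (b history now [(1, 10), (4, 11), (5, 23), (6, 45), (7, 45), (11, 22)])
READ a @v2: history=[(2, 10), (3, 26), (8, 22), (9, 17), (10, 22)] -> pick v2 -> 10
v12: WRITE a=42  (a history now [(2, 10), (3, 26), (8, 22), (9, 17), (10, 22), (12, 42)])
v13: WRITE a=10  (a history now [(2, 10), (3, 26), (8, 22), (9, 17), (10, 22), (12, 42), (13, 10)])
READ b @v4: history=[(1, 10), (4, 11), (5, 23), (6, 45), (7, 45), (11, 22)] -> pick v4 -> 11
v14: WRITE b=5  (b history now [(1, 10), (4, 11), (5, 23), (6, 45), (7, 45), (11, 22), (14, 5)])
v15: WRITE b=13  (b history now [(1, 10), (4, 11), (5, 23), (6, 45), (7, 45), (11, 22), (14, 5), (15, 13)])

Answer: NONE
NONE
10
11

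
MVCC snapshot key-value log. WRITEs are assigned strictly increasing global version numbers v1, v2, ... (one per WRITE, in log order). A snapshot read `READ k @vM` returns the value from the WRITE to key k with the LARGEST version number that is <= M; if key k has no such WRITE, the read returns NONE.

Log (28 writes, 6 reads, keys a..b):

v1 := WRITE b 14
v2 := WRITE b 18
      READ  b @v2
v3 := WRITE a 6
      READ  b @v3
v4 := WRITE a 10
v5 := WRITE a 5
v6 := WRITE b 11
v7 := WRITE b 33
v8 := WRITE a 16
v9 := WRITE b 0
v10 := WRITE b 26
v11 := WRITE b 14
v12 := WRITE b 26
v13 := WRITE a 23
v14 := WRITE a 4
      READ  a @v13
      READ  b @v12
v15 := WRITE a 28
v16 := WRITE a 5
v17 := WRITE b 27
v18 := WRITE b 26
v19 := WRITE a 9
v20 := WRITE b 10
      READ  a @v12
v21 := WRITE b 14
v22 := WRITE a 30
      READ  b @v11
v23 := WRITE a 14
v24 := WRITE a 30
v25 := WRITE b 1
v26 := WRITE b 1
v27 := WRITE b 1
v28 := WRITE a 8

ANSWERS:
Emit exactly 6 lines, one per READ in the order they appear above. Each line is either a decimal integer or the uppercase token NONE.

v1: WRITE b=14  (b history now [(1, 14)])
v2: WRITE b=18  (b history now [(1, 14), (2, 18)])
READ b @v2: history=[(1, 14), (2, 18)] -> pick v2 -> 18
v3: WRITE a=6  (a history now [(3, 6)])
READ b @v3: history=[(1, 14), (2, 18)] -> pick v2 -> 18
v4: WRITE a=10  (a history now [(3, 6), (4, 10)])
v5: WRITE a=5  (a history now [(3, 6), (4, 10), (5, 5)])
v6: WRITE b=11  (b history now [(1, 14), (2, 18), (6, 11)])
v7: WRITE b=33  (b history now [(1, 14), (2, 18), (6, 11), (7, 33)])
v8: WRITE a=16  (a history now [(3, 6), (4, 10), (5, 5), (8, 16)])
v9: WRITE b=0  (b history now [(1, 14), (2, 18), (6, 11), (7, 33), (9, 0)])
v10: WRITE b=26  (b history now [(1, 14), (2, 18), (6, 11), (7, 33), (9, 0), (10, 26)])
v11: WRITE b=14  (b history now [(1, 14), (2, 18), (6, 11), (7, 33), (9, 0), (10, 26), (11, 14)])
v12: WRITE b=26  (b history now [(1, 14), (2, 18), (6, 11), (7, 33), (9, 0), (10, 26), (11, 14), (12, 26)])
v13: WRITE a=23  (a history now [(3, 6), (4, 10), (5, 5), (8, 16), (13, 23)])
v14: WRITE a=4  (a history now [(3, 6), (4, 10), (5, 5), (8, 16), (13, 23), (14, 4)])
READ a @v13: history=[(3, 6), (4, 10), (5, 5), (8, 16), (13, 23), (14, 4)] -> pick v13 -> 23
READ b @v12: history=[(1, 14), (2, 18), (6, 11), (7, 33), (9, 0), (10, 26), (11, 14), (12, 26)] -> pick v12 -> 26
v15: WRITE a=28  (a history now [(3, 6), (4, 10), (5, 5), (8, 16), (13, 23), (14, 4), (15, 28)])
v16: WRITE a=5  (a history now [(3, 6), (4, 10), (5, 5), (8, 16), (13, 23), (14, 4), (15, 28), (16, 5)])
v17: WRITE b=27  (b history now [(1, 14), (2, 18), (6, 11), (7, 33), (9, 0), (10, 26), (11, 14), (12, 26), (17, 27)])
v18: WRITE b=26  (b history now [(1, 14), (2, 18), (6, 11), (7, 33), (9, 0), (10, 26), (11, 14), (12, 26), (17, 27), (18, 26)])
v19: WRITE a=9  (a history now [(3, 6), (4, 10), (5, 5), (8, 16), (13, 23), (14, 4), (15, 28), (16, 5), (19, 9)])
v20: WRITE b=10  (b history now [(1, 14), (2, 18), (6, 11), (7, 33), (9, 0), (10, 26), (11, 14), (12, 26), (17, 27), (18, 26), (20, 10)])
READ a @v12: history=[(3, 6), (4, 10), (5, 5), (8, 16), (13, 23), (14, 4), (15, 28), (16, 5), (19, 9)] -> pick v8 -> 16
v21: WRITE b=14  (b history now [(1, 14), (2, 18), (6, 11), (7, 33), (9, 0), (10, 26), (11, 14), (12, 26), (17, 27), (18, 26), (20, 10), (21, 14)])
v22: WRITE a=30  (a history now [(3, 6), (4, 10), (5, 5), (8, 16), (13, 23), (14, 4), (15, 28), (16, 5), (19, 9), (22, 30)])
READ b @v11: history=[(1, 14), (2, 18), (6, 11), (7, 33), (9, 0), (10, 26), (11, 14), (12, 26), (17, 27), (18, 26), (20, 10), (21, 14)] -> pick v11 -> 14
v23: WRITE a=14  (a history now [(3, 6), (4, 10), (5, 5), (8, 16), (13, 23), (14, 4), (15, 28), (16, 5), (19, 9), (22, 30), (23, 14)])
v24: WRITE a=30  (a history now [(3, 6), (4, 10), (5, 5), (8, 16), (13, 23), (14, 4), (15, 28), (16, 5), (19, 9), (22, 30), (23, 14), (24, 30)])
v25: WRITE b=1  (b history now [(1, 14), (2, 18), (6, 11), (7, 33), (9, 0), (10, 26), (11, 14), (12, 26), (17, 27), (18, 26), (20, 10), (21, 14), (25, 1)])
v26: WRITE b=1  (b history now [(1, 14), (2, 18), (6, 11), (7, 33), (9, 0), (10, 26), (11, 14), (12, 26), (17, 27), (18, 26), (20, 10), (21, 14), (25, 1), (26, 1)])
v27: WRITE b=1  (b history now [(1, 14), (2, 18), (6, 11), (7, 33), (9, 0), (10, 26), (11, 14), (12, 26), (17, 27), (18, 26), (20, 10), (21, 14), (25, 1), (26, 1), (27, 1)])
v28: WRITE a=8  (a history now [(3, 6), (4, 10), (5, 5), (8, 16), (13, 23), (14, 4), (15, 28), (16, 5), (19, 9), (22, 30), (23, 14), (24, 30), (28, 8)])

Answer: 18
18
23
26
16
14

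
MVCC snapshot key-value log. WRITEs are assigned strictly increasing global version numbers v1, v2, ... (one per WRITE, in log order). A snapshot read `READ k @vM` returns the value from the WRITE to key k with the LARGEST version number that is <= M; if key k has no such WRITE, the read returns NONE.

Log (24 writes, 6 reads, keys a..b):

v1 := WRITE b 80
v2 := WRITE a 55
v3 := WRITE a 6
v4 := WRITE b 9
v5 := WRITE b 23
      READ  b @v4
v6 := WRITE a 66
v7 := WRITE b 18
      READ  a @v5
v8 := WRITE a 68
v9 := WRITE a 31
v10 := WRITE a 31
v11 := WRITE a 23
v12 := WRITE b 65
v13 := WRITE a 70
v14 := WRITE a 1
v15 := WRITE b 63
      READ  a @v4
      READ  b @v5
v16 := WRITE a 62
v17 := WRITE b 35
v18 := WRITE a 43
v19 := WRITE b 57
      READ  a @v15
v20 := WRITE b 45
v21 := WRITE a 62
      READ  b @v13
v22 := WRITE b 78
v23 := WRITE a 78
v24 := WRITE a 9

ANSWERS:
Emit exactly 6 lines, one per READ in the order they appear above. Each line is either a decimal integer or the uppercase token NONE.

Answer: 9
6
6
23
1
65

Derivation:
v1: WRITE b=80  (b history now [(1, 80)])
v2: WRITE a=55  (a history now [(2, 55)])
v3: WRITE a=6  (a history now [(2, 55), (3, 6)])
v4: WRITE b=9  (b history now [(1, 80), (4, 9)])
v5: WRITE b=23  (b history now [(1, 80), (4, 9), (5, 23)])
READ b @v4: history=[(1, 80), (4, 9), (5, 23)] -> pick v4 -> 9
v6: WRITE a=66  (a history now [(2, 55), (3, 6), (6, 66)])
v7: WRITE b=18  (b history now [(1, 80), (4, 9), (5, 23), (7, 18)])
READ a @v5: history=[(2, 55), (3, 6), (6, 66)] -> pick v3 -> 6
v8: WRITE a=68  (a history now [(2, 55), (3, 6), (6, 66), (8, 68)])
v9: WRITE a=31  (a history now [(2, 55), (3, 6), (6, 66), (8, 68), (9, 31)])
v10: WRITE a=31  (a history now [(2, 55), (3, 6), (6, 66), (8, 68), (9, 31), (10, 31)])
v11: WRITE a=23  (a history now [(2, 55), (3, 6), (6, 66), (8, 68), (9, 31), (10, 31), (11, 23)])
v12: WRITE b=65  (b history now [(1, 80), (4, 9), (5, 23), (7, 18), (12, 65)])
v13: WRITE a=70  (a history now [(2, 55), (3, 6), (6, 66), (8, 68), (9, 31), (10, 31), (11, 23), (13, 70)])
v14: WRITE a=1  (a history now [(2, 55), (3, 6), (6, 66), (8, 68), (9, 31), (10, 31), (11, 23), (13, 70), (14, 1)])
v15: WRITE b=63  (b history now [(1, 80), (4, 9), (5, 23), (7, 18), (12, 65), (15, 63)])
READ a @v4: history=[(2, 55), (3, 6), (6, 66), (8, 68), (9, 31), (10, 31), (11, 23), (13, 70), (14, 1)] -> pick v3 -> 6
READ b @v5: history=[(1, 80), (4, 9), (5, 23), (7, 18), (12, 65), (15, 63)] -> pick v5 -> 23
v16: WRITE a=62  (a history now [(2, 55), (3, 6), (6, 66), (8, 68), (9, 31), (10, 31), (11, 23), (13, 70), (14, 1), (16, 62)])
v17: WRITE b=35  (b history now [(1, 80), (4, 9), (5, 23), (7, 18), (12, 65), (15, 63), (17, 35)])
v18: WRITE a=43  (a history now [(2, 55), (3, 6), (6, 66), (8, 68), (9, 31), (10, 31), (11, 23), (13, 70), (14, 1), (16, 62), (18, 43)])
v19: WRITE b=57  (b history now [(1, 80), (4, 9), (5, 23), (7, 18), (12, 65), (15, 63), (17, 35), (19, 57)])
READ a @v15: history=[(2, 55), (3, 6), (6, 66), (8, 68), (9, 31), (10, 31), (11, 23), (13, 70), (14, 1), (16, 62), (18, 43)] -> pick v14 -> 1
v20: WRITE b=45  (b history now [(1, 80), (4, 9), (5, 23), (7, 18), (12, 65), (15, 63), (17, 35), (19, 57), (20, 45)])
v21: WRITE a=62  (a history now [(2, 55), (3, 6), (6, 66), (8, 68), (9, 31), (10, 31), (11, 23), (13, 70), (14, 1), (16, 62), (18, 43), (21, 62)])
READ b @v13: history=[(1, 80), (4, 9), (5, 23), (7, 18), (12, 65), (15, 63), (17, 35), (19, 57), (20, 45)] -> pick v12 -> 65
v22: WRITE b=78  (b history now [(1, 80), (4, 9), (5, 23), (7, 18), (12, 65), (15, 63), (17, 35), (19, 57), (20, 45), (22, 78)])
v23: WRITE a=78  (a history now [(2, 55), (3, 6), (6, 66), (8, 68), (9, 31), (10, 31), (11, 23), (13, 70), (14, 1), (16, 62), (18, 43), (21, 62), (23, 78)])
v24: WRITE a=9  (a history now [(2, 55), (3, 6), (6, 66), (8, 68), (9, 31), (10, 31), (11, 23), (13, 70), (14, 1), (16, 62), (18, 43), (21, 62), (23, 78), (24, 9)])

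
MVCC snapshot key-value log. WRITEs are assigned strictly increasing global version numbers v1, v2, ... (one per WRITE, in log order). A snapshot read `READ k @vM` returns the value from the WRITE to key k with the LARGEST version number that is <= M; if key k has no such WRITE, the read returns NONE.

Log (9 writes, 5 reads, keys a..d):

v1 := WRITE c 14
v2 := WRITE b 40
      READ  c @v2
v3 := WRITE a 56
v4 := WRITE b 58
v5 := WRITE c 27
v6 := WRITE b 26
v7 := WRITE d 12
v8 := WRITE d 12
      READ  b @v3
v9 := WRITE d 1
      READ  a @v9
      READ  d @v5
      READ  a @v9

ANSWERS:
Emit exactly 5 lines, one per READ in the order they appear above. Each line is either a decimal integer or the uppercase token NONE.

Answer: 14
40
56
NONE
56

Derivation:
v1: WRITE c=14  (c history now [(1, 14)])
v2: WRITE b=40  (b history now [(2, 40)])
READ c @v2: history=[(1, 14)] -> pick v1 -> 14
v3: WRITE a=56  (a history now [(3, 56)])
v4: WRITE b=58  (b history now [(2, 40), (4, 58)])
v5: WRITE c=27  (c history now [(1, 14), (5, 27)])
v6: WRITE b=26  (b history now [(2, 40), (4, 58), (6, 26)])
v7: WRITE d=12  (d history now [(7, 12)])
v8: WRITE d=12  (d history now [(7, 12), (8, 12)])
READ b @v3: history=[(2, 40), (4, 58), (6, 26)] -> pick v2 -> 40
v9: WRITE d=1  (d history now [(7, 12), (8, 12), (9, 1)])
READ a @v9: history=[(3, 56)] -> pick v3 -> 56
READ d @v5: history=[(7, 12), (8, 12), (9, 1)] -> no version <= 5 -> NONE
READ a @v9: history=[(3, 56)] -> pick v3 -> 56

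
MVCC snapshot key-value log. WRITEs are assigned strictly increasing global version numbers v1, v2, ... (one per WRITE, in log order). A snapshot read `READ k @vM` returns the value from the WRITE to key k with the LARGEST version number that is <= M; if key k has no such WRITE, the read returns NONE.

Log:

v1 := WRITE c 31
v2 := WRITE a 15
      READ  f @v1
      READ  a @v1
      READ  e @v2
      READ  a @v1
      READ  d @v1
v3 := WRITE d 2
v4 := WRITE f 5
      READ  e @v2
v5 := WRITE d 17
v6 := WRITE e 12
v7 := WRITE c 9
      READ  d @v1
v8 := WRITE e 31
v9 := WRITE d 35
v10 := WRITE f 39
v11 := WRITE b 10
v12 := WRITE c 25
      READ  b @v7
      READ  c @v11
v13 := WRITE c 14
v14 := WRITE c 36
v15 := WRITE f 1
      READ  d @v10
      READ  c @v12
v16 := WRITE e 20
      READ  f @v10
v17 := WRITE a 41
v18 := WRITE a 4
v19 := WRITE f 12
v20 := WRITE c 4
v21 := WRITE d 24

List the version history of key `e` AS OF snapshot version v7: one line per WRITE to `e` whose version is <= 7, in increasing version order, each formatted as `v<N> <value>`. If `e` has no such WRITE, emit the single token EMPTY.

Answer: v6 12

Derivation:
Scan writes for key=e with version <= 7:
  v1 WRITE c 31 -> skip
  v2 WRITE a 15 -> skip
  v3 WRITE d 2 -> skip
  v4 WRITE f 5 -> skip
  v5 WRITE d 17 -> skip
  v6 WRITE e 12 -> keep
  v7 WRITE c 9 -> skip
  v8 WRITE e 31 -> drop (> snap)
  v9 WRITE d 35 -> skip
  v10 WRITE f 39 -> skip
  v11 WRITE b 10 -> skip
  v12 WRITE c 25 -> skip
  v13 WRITE c 14 -> skip
  v14 WRITE c 36 -> skip
  v15 WRITE f 1 -> skip
  v16 WRITE e 20 -> drop (> snap)
  v17 WRITE a 41 -> skip
  v18 WRITE a 4 -> skip
  v19 WRITE f 12 -> skip
  v20 WRITE c 4 -> skip
  v21 WRITE d 24 -> skip
Collected: [(6, 12)]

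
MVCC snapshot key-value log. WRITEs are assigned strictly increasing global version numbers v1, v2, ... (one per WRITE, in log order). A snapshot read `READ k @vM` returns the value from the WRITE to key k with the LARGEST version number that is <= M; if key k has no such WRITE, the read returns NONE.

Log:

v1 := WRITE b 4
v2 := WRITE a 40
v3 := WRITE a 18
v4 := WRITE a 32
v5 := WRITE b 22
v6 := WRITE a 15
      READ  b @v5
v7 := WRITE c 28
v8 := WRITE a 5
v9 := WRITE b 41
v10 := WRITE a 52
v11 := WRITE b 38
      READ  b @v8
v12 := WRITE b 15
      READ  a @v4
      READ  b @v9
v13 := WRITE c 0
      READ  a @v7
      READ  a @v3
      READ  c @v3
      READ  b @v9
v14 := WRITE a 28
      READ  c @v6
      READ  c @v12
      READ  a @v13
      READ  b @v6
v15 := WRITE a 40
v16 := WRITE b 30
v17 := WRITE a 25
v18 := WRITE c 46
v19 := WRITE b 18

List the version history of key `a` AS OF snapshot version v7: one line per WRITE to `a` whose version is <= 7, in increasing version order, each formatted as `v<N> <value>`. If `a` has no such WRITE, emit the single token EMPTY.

Answer: v2 40
v3 18
v4 32
v6 15

Derivation:
Scan writes for key=a with version <= 7:
  v1 WRITE b 4 -> skip
  v2 WRITE a 40 -> keep
  v3 WRITE a 18 -> keep
  v4 WRITE a 32 -> keep
  v5 WRITE b 22 -> skip
  v6 WRITE a 15 -> keep
  v7 WRITE c 28 -> skip
  v8 WRITE a 5 -> drop (> snap)
  v9 WRITE b 41 -> skip
  v10 WRITE a 52 -> drop (> snap)
  v11 WRITE b 38 -> skip
  v12 WRITE b 15 -> skip
  v13 WRITE c 0 -> skip
  v14 WRITE a 28 -> drop (> snap)
  v15 WRITE a 40 -> drop (> snap)
  v16 WRITE b 30 -> skip
  v17 WRITE a 25 -> drop (> snap)
  v18 WRITE c 46 -> skip
  v19 WRITE b 18 -> skip
Collected: [(2, 40), (3, 18), (4, 32), (6, 15)]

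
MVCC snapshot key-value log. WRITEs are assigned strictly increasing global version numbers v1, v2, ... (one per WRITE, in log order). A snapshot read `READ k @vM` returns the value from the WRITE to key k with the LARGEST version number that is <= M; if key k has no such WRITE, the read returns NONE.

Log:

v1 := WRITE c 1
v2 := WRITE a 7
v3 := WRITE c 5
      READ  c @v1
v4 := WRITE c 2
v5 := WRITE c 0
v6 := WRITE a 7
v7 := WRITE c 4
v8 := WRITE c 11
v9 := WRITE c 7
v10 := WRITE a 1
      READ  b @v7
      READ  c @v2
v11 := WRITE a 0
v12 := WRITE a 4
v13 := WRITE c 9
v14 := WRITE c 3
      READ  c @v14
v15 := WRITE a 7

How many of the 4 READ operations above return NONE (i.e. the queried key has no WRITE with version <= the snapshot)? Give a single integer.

Answer: 1

Derivation:
v1: WRITE c=1  (c history now [(1, 1)])
v2: WRITE a=7  (a history now [(2, 7)])
v3: WRITE c=5  (c history now [(1, 1), (3, 5)])
READ c @v1: history=[(1, 1), (3, 5)] -> pick v1 -> 1
v4: WRITE c=2  (c history now [(1, 1), (3, 5), (4, 2)])
v5: WRITE c=0  (c history now [(1, 1), (3, 5), (4, 2), (5, 0)])
v6: WRITE a=7  (a history now [(2, 7), (6, 7)])
v7: WRITE c=4  (c history now [(1, 1), (3, 5), (4, 2), (5, 0), (7, 4)])
v8: WRITE c=11  (c history now [(1, 1), (3, 5), (4, 2), (5, 0), (7, 4), (8, 11)])
v9: WRITE c=7  (c history now [(1, 1), (3, 5), (4, 2), (5, 0), (7, 4), (8, 11), (9, 7)])
v10: WRITE a=1  (a history now [(2, 7), (6, 7), (10, 1)])
READ b @v7: history=[] -> no version <= 7 -> NONE
READ c @v2: history=[(1, 1), (3, 5), (4, 2), (5, 0), (7, 4), (8, 11), (9, 7)] -> pick v1 -> 1
v11: WRITE a=0  (a history now [(2, 7), (6, 7), (10, 1), (11, 0)])
v12: WRITE a=4  (a history now [(2, 7), (6, 7), (10, 1), (11, 0), (12, 4)])
v13: WRITE c=9  (c history now [(1, 1), (3, 5), (4, 2), (5, 0), (7, 4), (8, 11), (9, 7), (13, 9)])
v14: WRITE c=3  (c history now [(1, 1), (3, 5), (4, 2), (5, 0), (7, 4), (8, 11), (9, 7), (13, 9), (14, 3)])
READ c @v14: history=[(1, 1), (3, 5), (4, 2), (5, 0), (7, 4), (8, 11), (9, 7), (13, 9), (14, 3)] -> pick v14 -> 3
v15: WRITE a=7  (a history now [(2, 7), (6, 7), (10, 1), (11, 0), (12, 4), (15, 7)])
Read results in order: ['1', 'NONE', '1', '3']
NONE count = 1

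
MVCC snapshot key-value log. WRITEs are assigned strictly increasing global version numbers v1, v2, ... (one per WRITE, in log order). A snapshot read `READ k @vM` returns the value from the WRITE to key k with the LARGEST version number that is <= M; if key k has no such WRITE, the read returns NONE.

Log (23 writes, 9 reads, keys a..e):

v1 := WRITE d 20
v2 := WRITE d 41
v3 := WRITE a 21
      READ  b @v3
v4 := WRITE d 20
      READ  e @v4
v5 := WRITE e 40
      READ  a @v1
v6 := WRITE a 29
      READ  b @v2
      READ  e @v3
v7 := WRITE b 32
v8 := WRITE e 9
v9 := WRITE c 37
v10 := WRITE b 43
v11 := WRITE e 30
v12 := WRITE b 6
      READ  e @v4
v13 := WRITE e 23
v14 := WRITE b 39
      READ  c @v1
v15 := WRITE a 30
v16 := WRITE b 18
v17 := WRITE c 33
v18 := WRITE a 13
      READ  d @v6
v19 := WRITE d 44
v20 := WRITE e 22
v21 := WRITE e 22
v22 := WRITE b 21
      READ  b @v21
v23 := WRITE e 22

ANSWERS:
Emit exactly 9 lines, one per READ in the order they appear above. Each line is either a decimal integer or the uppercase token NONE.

v1: WRITE d=20  (d history now [(1, 20)])
v2: WRITE d=41  (d history now [(1, 20), (2, 41)])
v3: WRITE a=21  (a history now [(3, 21)])
READ b @v3: history=[] -> no version <= 3 -> NONE
v4: WRITE d=20  (d history now [(1, 20), (2, 41), (4, 20)])
READ e @v4: history=[] -> no version <= 4 -> NONE
v5: WRITE e=40  (e history now [(5, 40)])
READ a @v1: history=[(3, 21)] -> no version <= 1 -> NONE
v6: WRITE a=29  (a history now [(3, 21), (6, 29)])
READ b @v2: history=[] -> no version <= 2 -> NONE
READ e @v3: history=[(5, 40)] -> no version <= 3 -> NONE
v7: WRITE b=32  (b history now [(7, 32)])
v8: WRITE e=9  (e history now [(5, 40), (8, 9)])
v9: WRITE c=37  (c history now [(9, 37)])
v10: WRITE b=43  (b history now [(7, 32), (10, 43)])
v11: WRITE e=30  (e history now [(5, 40), (8, 9), (11, 30)])
v12: WRITE b=6  (b history now [(7, 32), (10, 43), (12, 6)])
READ e @v4: history=[(5, 40), (8, 9), (11, 30)] -> no version <= 4 -> NONE
v13: WRITE e=23  (e history now [(5, 40), (8, 9), (11, 30), (13, 23)])
v14: WRITE b=39  (b history now [(7, 32), (10, 43), (12, 6), (14, 39)])
READ c @v1: history=[(9, 37)] -> no version <= 1 -> NONE
v15: WRITE a=30  (a history now [(3, 21), (6, 29), (15, 30)])
v16: WRITE b=18  (b history now [(7, 32), (10, 43), (12, 6), (14, 39), (16, 18)])
v17: WRITE c=33  (c history now [(9, 37), (17, 33)])
v18: WRITE a=13  (a history now [(3, 21), (6, 29), (15, 30), (18, 13)])
READ d @v6: history=[(1, 20), (2, 41), (4, 20)] -> pick v4 -> 20
v19: WRITE d=44  (d history now [(1, 20), (2, 41), (4, 20), (19, 44)])
v20: WRITE e=22  (e history now [(5, 40), (8, 9), (11, 30), (13, 23), (20, 22)])
v21: WRITE e=22  (e history now [(5, 40), (8, 9), (11, 30), (13, 23), (20, 22), (21, 22)])
v22: WRITE b=21  (b history now [(7, 32), (10, 43), (12, 6), (14, 39), (16, 18), (22, 21)])
READ b @v21: history=[(7, 32), (10, 43), (12, 6), (14, 39), (16, 18), (22, 21)] -> pick v16 -> 18
v23: WRITE e=22  (e history now [(5, 40), (8, 9), (11, 30), (13, 23), (20, 22), (21, 22), (23, 22)])

Answer: NONE
NONE
NONE
NONE
NONE
NONE
NONE
20
18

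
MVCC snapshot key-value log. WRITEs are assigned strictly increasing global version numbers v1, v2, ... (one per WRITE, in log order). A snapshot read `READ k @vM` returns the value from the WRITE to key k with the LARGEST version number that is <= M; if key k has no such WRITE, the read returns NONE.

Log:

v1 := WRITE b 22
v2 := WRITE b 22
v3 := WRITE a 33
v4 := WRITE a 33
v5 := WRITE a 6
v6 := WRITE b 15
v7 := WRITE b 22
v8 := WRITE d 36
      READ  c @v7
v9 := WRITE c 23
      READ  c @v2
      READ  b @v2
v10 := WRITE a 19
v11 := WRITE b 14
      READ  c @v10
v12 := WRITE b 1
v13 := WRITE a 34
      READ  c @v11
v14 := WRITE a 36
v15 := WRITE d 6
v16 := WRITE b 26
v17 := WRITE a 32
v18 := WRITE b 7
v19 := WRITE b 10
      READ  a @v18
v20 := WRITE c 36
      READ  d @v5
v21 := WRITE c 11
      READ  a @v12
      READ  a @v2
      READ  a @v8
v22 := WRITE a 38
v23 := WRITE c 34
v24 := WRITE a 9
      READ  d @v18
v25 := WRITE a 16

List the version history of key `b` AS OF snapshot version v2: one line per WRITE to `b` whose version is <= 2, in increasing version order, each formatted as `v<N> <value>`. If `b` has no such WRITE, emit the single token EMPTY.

Answer: v1 22
v2 22

Derivation:
Scan writes for key=b with version <= 2:
  v1 WRITE b 22 -> keep
  v2 WRITE b 22 -> keep
  v3 WRITE a 33 -> skip
  v4 WRITE a 33 -> skip
  v5 WRITE a 6 -> skip
  v6 WRITE b 15 -> drop (> snap)
  v7 WRITE b 22 -> drop (> snap)
  v8 WRITE d 36 -> skip
  v9 WRITE c 23 -> skip
  v10 WRITE a 19 -> skip
  v11 WRITE b 14 -> drop (> snap)
  v12 WRITE b 1 -> drop (> snap)
  v13 WRITE a 34 -> skip
  v14 WRITE a 36 -> skip
  v15 WRITE d 6 -> skip
  v16 WRITE b 26 -> drop (> snap)
  v17 WRITE a 32 -> skip
  v18 WRITE b 7 -> drop (> snap)
  v19 WRITE b 10 -> drop (> snap)
  v20 WRITE c 36 -> skip
  v21 WRITE c 11 -> skip
  v22 WRITE a 38 -> skip
  v23 WRITE c 34 -> skip
  v24 WRITE a 9 -> skip
  v25 WRITE a 16 -> skip
Collected: [(1, 22), (2, 22)]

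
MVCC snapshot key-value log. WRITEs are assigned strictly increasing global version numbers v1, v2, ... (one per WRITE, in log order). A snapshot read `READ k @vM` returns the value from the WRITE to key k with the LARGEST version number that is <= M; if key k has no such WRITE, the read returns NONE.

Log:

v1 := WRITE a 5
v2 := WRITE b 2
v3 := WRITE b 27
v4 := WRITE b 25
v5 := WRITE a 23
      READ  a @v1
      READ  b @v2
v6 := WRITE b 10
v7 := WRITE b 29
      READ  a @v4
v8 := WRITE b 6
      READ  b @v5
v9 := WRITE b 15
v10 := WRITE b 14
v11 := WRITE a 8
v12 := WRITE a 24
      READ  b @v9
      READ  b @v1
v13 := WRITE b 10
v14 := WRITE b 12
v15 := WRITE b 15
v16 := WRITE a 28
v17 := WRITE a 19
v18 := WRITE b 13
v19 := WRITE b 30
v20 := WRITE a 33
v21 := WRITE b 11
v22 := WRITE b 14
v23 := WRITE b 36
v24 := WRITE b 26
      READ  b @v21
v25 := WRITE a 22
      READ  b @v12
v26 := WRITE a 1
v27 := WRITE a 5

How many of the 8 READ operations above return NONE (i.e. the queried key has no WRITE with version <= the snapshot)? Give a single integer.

Answer: 1

Derivation:
v1: WRITE a=5  (a history now [(1, 5)])
v2: WRITE b=2  (b history now [(2, 2)])
v3: WRITE b=27  (b history now [(2, 2), (3, 27)])
v4: WRITE b=25  (b history now [(2, 2), (3, 27), (4, 25)])
v5: WRITE a=23  (a history now [(1, 5), (5, 23)])
READ a @v1: history=[(1, 5), (5, 23)] -> pick v1 -> 5
READ b @v2: history=[(2, 2), (3, 27), (4, 25)] -> pick v2 -> 2
v6: WRITE b=10  (b history now [(2, 2), (3, 27), (4, 25), (6, 10)])
v7: WRITE b=29  (b history now [(2, 2), (3, 27), (4, 25), (6, 10), (7, 29)])
READ a @v4: history=[(1, 5), (5, 23)] -> pick v1 -> 5
v8: WRITE b=6  (b history now [(2, 2), (3, 27), (4, 25), (6, 10), (7, 29), (8, 6)])
READ b @v5: history=[(2, 2), (3, 27), (4, 25), (6, 10), (7, 29), (8, 6)] -> pick v4 -> 25
v9: WRITE b=15  (b history now [(2, 2), (3, 27), (4, 25), (6, 10), (7, 29), (8, 6), (9, 15)])
v10: WRITE b=14  (b history now [(2, 2), (3, 27), (4, 25), (6, 10), (7, 29), (8, 6), (9, 15), (10, 14)])
v11: WRITE a=8  (a history now [(1, 5), (5, 23), (11, 8)])
v12: WRITE a=24  (a history now [(1, 5), (5, 23), (11, 8), (12, 24)])
READ b @v9: history=[(2, 2), (3, 27), (4, 25), (6, 10), (7, 29), (8, 6), (9, 15), (10, 14)] -> pick v9 -> 15
READ b @v1: history=[(2, 2), (3, 27), (4, 25), (6, 10), (7, 29), (8, 6), (9, 15), (10, 14)] -> no version <= 1 -> NONE
v13: WRITE b=10  (b history now [(2, 2), (3, 27), (4, 25), (6, 10), (7, 29), (8, 6), (9, 15), (10, 14), (13, 10)])
v14: WRITE b=12  (b history now [(2, 2), (3, 27), (4, 25), (6, 10), (7, 29), (8, 6), (9, 15), (10, 14), (13, 10), (14, 12)])
v15: WRITE b=15  (b history now [(2, 2), (3, 27), (4, 25), (6, 10), (7, 29), (8, 6), (9, 15), (10, 14), (13, 10), (14, 12), (15, 15)])
v16: WRITE a=28  (a history now [(1, 5), (5, 23), (11, 8), (12, 24), (16, 28)])
v17: WRITE a=19  (a history now [(1, 5), (5, 23), (11, 8), (12, 24), (16, 28), (17, 19)])
v18: WRITE b=13  (b history now [(2, 2), (3, 27), (4, 25), (6, 10), (7, 29), (8, 6), (9, 15), (10, 14), (13, 10), (14, 12), (15, 15), (18, 13)])
v19: WRITE b=30  (b history now [(2, 2), (3, 27), (4, 25), (6, 10), (7, 29), (8, 6), (9, 15), (10, 14), (13, 10), (14, 12), (15, 15), (18, 13), (19, 30)])
v20: WRITE a=33  (a history now [(1, 5), (5, 23), (11, 8), (12, 24), (16, 28), (17, 19), (20, 33)])
v21: WRITE b=11  (b history now [(2, 2), (3, 27), (4, 25), (6, 10), (7, 29), (8, 6), (9, 15), (10, 14), (13, 10), (14, 12), (15, 15), (18, 13), (19, 30), (21, 11)])
v22: WRITE b=14  (b history now [(2, 2), (3, 27), (4, 25), (6, 10), (7, 29), (8, 6), (9, 15), (10, 14), (13, 10), (14, 12), (15, 15), (18, 13), (19, 30), (21, 11), (22, 14)])
v23: WRITE b=36  (b history now [(2, 2), (3, 27), (4, 25), (6, 10), (7, 29), (8, 6), (9, 15), (10, 14), (13, 10), (14, 12), (15, 15), (18, 13), (19, 30), (21, 11), (22, 14), (23, 36)])
v24: WRITE b=26  (b history now [(2, 2), (3, 27), (4, 25), (6, 10), (7, 29), (8, 6), (9, 15), (10, 14), (13, 10), (14, 12), (15, 15), (18, 13), (19, 30), (21, 11), (22, 14), (23, 36), (24, 26)])
READ b @v21: history=[(2, 2), (3, 27), (4, 25), (6, 10), (7, 29), (8, 6), (9, 15), (10, 14), (13, 10), (14, 12), (15, 15), (18, 13), (19, 30), (21, 11), (22, 14), (23, 36), (24, 26)] -> pick v21 -> 11
v25: WRITE a=22  (a history now [(1, 5), (5, 23), (11, 8), (12, 24), (16, 28), (17, 19), (20, 33), (25, 22)])
READ b @v12: history=[(2, 2), (3, 27), (4, 25), (6, 10), (7, 29), (8, 6), (9, 15), (10, 14), (13, 10), (14, 12), (15, 15), (18, 13), (19, 30), (21, 11), (22, 14), (23, 36), (24, 26)] -> pick v10 -> 14
v26: WRITE a=1  (a history now [(1, 5), (5, 23), (11, 8), (12, 24), (16, 28), (17, 19), (20, 33), (25, 22), (26, 1)])
v27: WRITE a=5  (a history now [(1, 5), (5, 23), (11, 8), (12, 24), (16, 28), (17, 19), (20, 33), (25, 22), (26, 1), (27, 5)])
Read results in order: ['5', '2', '5', '25', '15', 'NONE', '11', '14']
NONE count = 1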